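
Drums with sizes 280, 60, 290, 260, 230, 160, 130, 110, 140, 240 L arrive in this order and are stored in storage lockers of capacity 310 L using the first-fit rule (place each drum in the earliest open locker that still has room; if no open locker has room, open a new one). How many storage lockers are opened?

7

  280 → locker 1 (new)  [load 280/310]
  60 → locker 2 (new)  [load 60/310]
  290 → locker 3 (new)  [load 290/310]
  260 → locker 4 (new)  [load 260/310]
  230 → locker 2  [load 290/310]
  160 → locker 5 (new)  [load 160/310]
  130 → locker 5  [load 290/310]
  110 → locker 6 (new)  [load 110/310]
  140 → locker 6  [load 250/310]
  240 → locker 7 (new)  [load 240/310]
7 storage lockers opened.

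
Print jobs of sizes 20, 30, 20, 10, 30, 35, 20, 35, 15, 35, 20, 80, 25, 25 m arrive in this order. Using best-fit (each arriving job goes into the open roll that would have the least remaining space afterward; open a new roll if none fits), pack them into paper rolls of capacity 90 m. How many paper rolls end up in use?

  20 → roll 1 (new)  [load 20/90]
  30 → roll 1  [load 50/90]
  20 → roll 1  [load 70/90]
  10 → roll 1  [load 80/90]
  30 → roll 2 (new)  [load 30/90]
  35 → roll 2  [load 65/90]
  20 → roll 2  [load 85/90]
  35 → roll 3 (new)  [load 35/90]
  15 → roll 3  [load 50/90]
  35 → roll 3  [load 85/90]
  20 → roll 4 (new)  [load 20/90]
  80 → roll 5 (new)  [load 80/90]
  25 → roll 4  [load 45/90]
  25 → roll 4  [load 70/90]
5 paper rolls opened.

5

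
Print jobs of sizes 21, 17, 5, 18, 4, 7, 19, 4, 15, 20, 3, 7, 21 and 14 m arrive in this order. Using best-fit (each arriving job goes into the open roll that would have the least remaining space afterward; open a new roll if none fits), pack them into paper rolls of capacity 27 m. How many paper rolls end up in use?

8

  21 → roll 1 (new)  [load 21/27]
  17 → roll 2 (new)  [load 17/27]
  5 → roll 1  [load 26/27]
  18 → roll 3 (new)  [load 18/27]
  4 → roll 3  [load 22/27]
  7 → roll 2  [load 24/27]
  19 → roll 4 (new)  [load 19/27]
  4 → roll 3  [load 26/27]
  15 → roll 5 (new)  [load 15/27]
  20 → roll 6 (new)  [load 20/27]
  3 → roll 2  [load 27/27]
  7 → roll 6  [load 27/27]
  21 → roll 7 (new)  [load 21/27]
  14 → roll 8 (new)  [load 14/27]
8 paper rolls opened.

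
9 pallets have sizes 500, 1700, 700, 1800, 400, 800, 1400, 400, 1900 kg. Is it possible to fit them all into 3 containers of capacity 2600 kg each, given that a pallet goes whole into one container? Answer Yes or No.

Total = 9600 kg; ⌈9600/2600⌉ = 4.
At least 4 containers are required, but only 3 are allowed.

No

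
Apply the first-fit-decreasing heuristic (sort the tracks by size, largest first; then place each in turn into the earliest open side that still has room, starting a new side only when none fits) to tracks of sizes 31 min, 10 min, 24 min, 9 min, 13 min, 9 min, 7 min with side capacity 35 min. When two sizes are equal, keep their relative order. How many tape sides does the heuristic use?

4

Sorted descending: 31, 24, 13, 10, 9, 9, 7.
  31 → side 1 (new)  [load 31/35]
  24 → side 2 (new)  [load 24/35]
  13 → side 3 (new)  [load 13/35]
  10 → side 2  [load 34/35]
  9 → side 3  [load 22/35]
  9 → side 3  [load 31/35]
  7 → side 4 (new)  [load 7/35]
4 tape sides opened.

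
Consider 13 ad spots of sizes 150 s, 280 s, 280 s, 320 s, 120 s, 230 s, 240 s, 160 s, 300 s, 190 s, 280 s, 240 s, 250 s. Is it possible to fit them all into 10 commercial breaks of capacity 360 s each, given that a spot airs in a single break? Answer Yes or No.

Total = 3040 s; ⌈3040/360⌉ = 9.
10 ad spots each exceed half the capacity and cannot share a break, forcing at least 10 commercial breaks.
The bound of 10 does not rule out 10, but exhaustive search shows no assignment into 10 commercial breaks of capacity 360 s exists — the minimum is 11.

No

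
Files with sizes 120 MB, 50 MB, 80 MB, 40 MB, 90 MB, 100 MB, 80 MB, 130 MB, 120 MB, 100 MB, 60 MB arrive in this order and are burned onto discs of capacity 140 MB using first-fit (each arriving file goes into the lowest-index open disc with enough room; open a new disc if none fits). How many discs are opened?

  120 → disc 1 (new)  [load 120/140]
  50 → disc 2 (new)  [load 50/140]
  80 → disc 2  [load 130/140]
  40 → disc 3 (new)  [load 40/140]
  90 → disc 3  [load 130/140]
  100 → disc 4 (new)  [load 100/140]
  80 → disc 5 (new)  [load 80/140]
  130 → disc 6 (new)  [load 130/140]
  120 → disc 7 (new)  [load 120/140]
  100 → disc 8 (new)  [load 100/140]
  60 → disc 5  [load 140/140]
8 discs opened.

8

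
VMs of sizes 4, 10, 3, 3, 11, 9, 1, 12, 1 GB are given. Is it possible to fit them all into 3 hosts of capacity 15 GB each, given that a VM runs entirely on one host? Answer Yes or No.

No

Total = 54 GB; ⌈54/15⌉ = 4.
At least 4 hosts are required, but only 3 are allowed.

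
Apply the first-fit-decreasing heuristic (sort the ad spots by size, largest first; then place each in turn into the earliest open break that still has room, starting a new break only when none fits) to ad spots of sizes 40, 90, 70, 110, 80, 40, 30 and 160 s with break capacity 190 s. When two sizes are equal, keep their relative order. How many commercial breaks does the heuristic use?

4

Sorted descending: 160, 110, 90, 80, 70, 40, 40, 30.
  160 → break 1 (new)  [load 160/190]
  110 → break 2 (new)  [load 110/190]
  90 → break 3 (new)  [load 90/190]
  80 → break 2  [load 190/190]
  70 → break 3  [load 160/190]
  40 → break 4 (new)  [load 40/190]
  40 → break 4  [load 80/190]
  30 → break 1  [load 190/190]
4 commercial breaks opened.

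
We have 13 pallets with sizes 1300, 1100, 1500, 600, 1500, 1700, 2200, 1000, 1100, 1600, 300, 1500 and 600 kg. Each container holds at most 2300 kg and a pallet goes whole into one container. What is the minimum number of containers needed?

Total = 2200 + 1700 + 1600 + 1500 + 1500 + 1500 + 1300 + 1100 + 1100 + 1000 + 600 + 600 + 300 = 16000 kg.
Lower bound: ⌈16000/2300⌉ = 7 containers.
A packing using 8 containers:
  container 1: 2200 = 2200
  container 2: 1700 + 600 = 2300
  container 3: 1600 + 600 = 2200
  container 4: 1500 + 300 = 1800
  container 5: 1500 = 1500
  container 6: 1500 = 1500
  container 7: 1300 + 1000 = 2300
  container 8: 1100 + 1100 = 2200
No arrangement into 7 containers stays within capacity, so 8 is optimal.

8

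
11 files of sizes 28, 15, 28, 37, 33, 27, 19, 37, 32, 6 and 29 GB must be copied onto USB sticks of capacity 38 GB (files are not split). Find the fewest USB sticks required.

Total = 37 + 37 + 33 + 32 + 29 + 28 + 28 + 27 + 19 + 15 + 6 = 291 GB.
Lower bound: ⌈291/38⌉ = 8 USB sticks.
A packing using 9 USB sticks:
  USB stick 1: 37 = 37
  USB stick 2: 37 = 37
  USB stick 3: 33 = 33
  USB stick 4: 32 + 6 = 38
  USB stick 5: 29 = 29
  USB stick 6: 28 = 28
  USB stick 7: 28 = 28
  USB stick 8: 27 = 27
  USB stick 9: 19 + 15 = 34
No arrangement into 8 USB sticks stays within capacity, so 9 is optimal.

9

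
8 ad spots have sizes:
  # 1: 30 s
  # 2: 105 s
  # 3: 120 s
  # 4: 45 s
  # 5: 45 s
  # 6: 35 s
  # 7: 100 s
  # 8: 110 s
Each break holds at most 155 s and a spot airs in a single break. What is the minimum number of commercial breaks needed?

Total = 120 + 110 + 105 + 100 + 45 + 45 + 35 + 30 = 590 s.
Lower bound: ⌈590/155⌉ = 4 commercial breaks.
A packing using 4 commercial breaks:
  break 1: 120 + 35 = 155
  break 2: 110 + 45 = 155
  break 3: 105 + 45 = 150
  break 4: 100 + 30 = 130
This matches the lower bound, so 4 is optimal.

4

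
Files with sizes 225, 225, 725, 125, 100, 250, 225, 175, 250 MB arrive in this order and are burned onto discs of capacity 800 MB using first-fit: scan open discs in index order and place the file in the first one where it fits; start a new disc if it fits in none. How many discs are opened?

  225 → disc 1 (new)  [load 225/800]
  225 → disc 1  [load 450/800]
  725 → disc 2 (new)  [load 725/800]
  125 → disc 1  [load 575/800]
  100 → disc 1  [load 675/800]
  250 → disc 3 (new)  [load 250/800]
  225 → disc 3  [load 475/800]
  175 → disc 3  [load 650/800]
  250 → disc 4 (new)  [load 250/800]
4 discs opened.

4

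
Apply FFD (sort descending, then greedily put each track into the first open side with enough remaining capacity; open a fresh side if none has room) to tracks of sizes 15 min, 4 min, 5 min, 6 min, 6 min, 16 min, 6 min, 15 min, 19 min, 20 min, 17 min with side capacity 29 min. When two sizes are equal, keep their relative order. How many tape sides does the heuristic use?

6

Sorted descending: 20, 19, 17, 16, 15, 15, 6, 6, 6, 5, 4.
  20 → side 1 (new)  [load 20/29]
  19 → side 2 (new)  [load 19/29]
  17 → side 3 (new)  [load 17/29]
  16 → side 4 (new)  [load 16/29]
  15 → side 5 (new)  [load 15/29]
  15 → side 6 (new)  [load 15/29]
  6 → side 1  [load 26/29]
  6 → side 2  [load 25/29]
  6 → side 3  [load 23/29]
  5 → side 3  [load 28/29]
  4 → side 2  [load 29/29]
6 tape sides opened.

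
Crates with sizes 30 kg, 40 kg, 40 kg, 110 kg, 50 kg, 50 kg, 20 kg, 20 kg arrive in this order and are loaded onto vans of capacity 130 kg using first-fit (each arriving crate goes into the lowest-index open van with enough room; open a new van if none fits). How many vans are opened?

3

  30 → van 1 (new)  [load 30/130]
  40 → van 1  [load 70/130]
  40 → van 1  [load 110/130]
  110 → van 2 (new)  [load 110/130]
  50 → van 3 (new)  [load 50/130]
  50 → van 3  [load 100/130]
  20 → van 1  [load 130/130]
  20 → van 2  [load 130/130]
3 vans opened.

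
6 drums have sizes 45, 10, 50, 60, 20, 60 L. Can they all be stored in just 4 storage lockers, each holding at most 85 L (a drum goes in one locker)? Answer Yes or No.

Yes

A valid assignment using 4 storage lockers:
  locker 1: 60 + 20 = 80
  locker 2: 60 + 10 = 70
  locker 3: 50 = 50
  locker 4: 45 = 45
Every load is within 85 L, so 4 storage lockers suffice.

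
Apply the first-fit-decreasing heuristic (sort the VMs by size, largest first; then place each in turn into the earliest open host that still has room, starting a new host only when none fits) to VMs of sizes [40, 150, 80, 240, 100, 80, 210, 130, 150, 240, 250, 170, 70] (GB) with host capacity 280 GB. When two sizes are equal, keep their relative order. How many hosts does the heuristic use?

8

Sorted descending: 250, 240, 240, 210, 170, 150, 150, 130, 100, 80, 80, 70, 40.
  250 → host 1 (new)  [load 250/280]
  240 → host 2 (new)  [load 240/280]
  240 → host 3 (new)  [load 240/280]
  210 → host 4 (new)  [load 210/280]
  170 → host 5 (new)  [load 170/280]
  150 → host 6 (new)  [load 150/280]
  150 → host 7 (new)  [load 150/280]
  130 → host 6  [load 280/280]
  100 → host 5  [load 270/280]
  80 → host 7  [load 230/280]
  80 → host 8 (new)  [load 80/280]
  70 → host 4  [load 280/280]
  40 → host 2  [load 280/280]
8 hosts opened.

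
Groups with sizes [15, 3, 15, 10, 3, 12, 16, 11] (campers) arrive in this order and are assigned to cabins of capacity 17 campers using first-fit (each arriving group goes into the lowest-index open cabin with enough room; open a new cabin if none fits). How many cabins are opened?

6

  15 → cabin 1 (new)  [load 15/17]
  3 → cabin 2 (new)  [load 3/17]
  15 → cabin 3 (new)  [load 15/17]
  10 → cabin 2  [load 13/17]
  3 → cabin 2  [load 16/17]
  12 → cabin 4 (new)  [load 12/17]
  16 → cabin 5 (new)  [load 16/17]
  11 → cabin 6 (new)  [load 11/17]
6 cabins opened.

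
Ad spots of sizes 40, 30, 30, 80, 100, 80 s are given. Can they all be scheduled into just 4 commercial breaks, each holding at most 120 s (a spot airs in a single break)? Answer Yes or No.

A valid assignment using 4 commercial breaks:
  break 1: 100 = 100
  break 2: 80 + 40 = 120
  break 3: 80 + 30 = 110
  break 4: 30 = 30
Every load is within 120 s, so 4 commercial breaks suffice.

Yes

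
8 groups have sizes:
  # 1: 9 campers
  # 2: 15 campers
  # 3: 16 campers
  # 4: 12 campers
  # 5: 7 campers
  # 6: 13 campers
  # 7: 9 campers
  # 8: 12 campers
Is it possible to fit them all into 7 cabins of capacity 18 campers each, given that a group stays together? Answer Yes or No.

A valid assignment using 7 cabins:
  cabin 1: 16 = 16
  cabin 2: 15 = 15
  cabin 3: 13 = 13
  cabin 4: 12 = 12
  cabin 5: 12 = 12
  cabin 6: 9 + 9 = 18
  cabin 7: 7 = 7
Every load is within 18 campers, so 7 cabins suffice.

Yes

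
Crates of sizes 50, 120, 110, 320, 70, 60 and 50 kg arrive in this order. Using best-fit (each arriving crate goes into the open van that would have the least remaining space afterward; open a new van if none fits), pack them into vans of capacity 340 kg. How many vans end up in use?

3

  50 → van 1 (new)  [load 50/340]
  120 → van 1  [load 170/340]
  110 → van 1  [load 280/340]
  320 → van 2 (new)  [load 320/340]
  70 → van 3 (new)  [load 70/340]
  60 → van 1  [load 340/340]
  50 → van 3  [load 120/340]
3 vans opened.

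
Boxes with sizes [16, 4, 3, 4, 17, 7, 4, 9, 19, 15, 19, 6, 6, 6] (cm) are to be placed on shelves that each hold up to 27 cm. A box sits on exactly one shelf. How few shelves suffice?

Total = 19 + 19 + 17 + 16 + 15 + 9 + 7 + 6 + 6 + 6 + 4 + 4 + 4 + 3 = 135 cm.
Lower bound: ⌈135/27⌉ = 5 shelves.
A packing using 6 shelves:
  shelf 1: 19 + 7 = 26
  shelf 2: 19 + 6 = 25
  shelf 3: 17 + 9 = 26
  shelf 4: 16 + 6 + 4 = 26
  shelf 5: 15 + 6 + 4 = 25
  shelf 6: 4 + 3 = 7
No arrangement into 5 shelves stays within capacity, so 6 is optimal.

6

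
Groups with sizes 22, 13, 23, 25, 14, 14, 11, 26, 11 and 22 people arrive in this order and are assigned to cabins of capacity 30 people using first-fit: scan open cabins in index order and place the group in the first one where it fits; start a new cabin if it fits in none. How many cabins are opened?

8

  22 → cabin 1 (new)  [load 22/30]
  13 → cabin 2 (new)  [load 13/30]
  23 → cabin 3 (new)  [load 23/30]
  25 → cabin 4 (new)  [load 25/30]
  14 → cabin 2  [load 27/30]
  14 → cabin 5 (new)  [load 14/30]
  11 → cabin 5  [load 25/30]
  26 → cabin 6 (new)  [load 26/30]
  11 → cabin 7 (new)  [load 11/30]
  22 → cabin 8 (new)  [load 22/30]
8 cabins opened.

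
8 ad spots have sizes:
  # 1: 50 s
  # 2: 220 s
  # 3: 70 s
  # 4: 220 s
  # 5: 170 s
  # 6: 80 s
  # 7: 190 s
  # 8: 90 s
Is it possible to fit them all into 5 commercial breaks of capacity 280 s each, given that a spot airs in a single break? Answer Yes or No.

Yes

A valid assignment using 5 commercial breaks:
  break 1: 220 + 50 = 270
  break 2: 220 = 220
  break 3: 190 + 90 = 280
  break 4: 170 + 80 = 250
  break 5: 70 = 70
Every load is within 280 s, so 5 commercial breaks suffice.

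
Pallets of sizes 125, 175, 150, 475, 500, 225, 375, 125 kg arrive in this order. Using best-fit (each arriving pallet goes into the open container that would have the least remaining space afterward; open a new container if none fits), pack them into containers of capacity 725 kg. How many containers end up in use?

4

  125 → container 1 (new)  [load 125/725]
  175 → container 1  [load 300/725]
  150 → container 1  [load 450/725]
  475 → container 2 (new)  [load 475/725]
  500 → container 3 (new)  [load 500/725]
  225 → container 3  [load 725/725]
  375 → container 4 (new)  [load 375/725]
  125 → container 2  [load 600/725]
4 containers opened.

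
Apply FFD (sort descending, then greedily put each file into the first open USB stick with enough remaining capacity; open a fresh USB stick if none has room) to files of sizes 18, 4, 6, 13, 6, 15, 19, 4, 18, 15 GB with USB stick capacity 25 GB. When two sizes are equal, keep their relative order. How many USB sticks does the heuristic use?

6

Sorted descending: 19, 18, 18, 15, 15, 13, 6, 6, 4, 4.
  19 → USB stick 1 (new)  [load 19/25]
  18 → USB stick 2 (new)  [load 18/25]
  18 → USB stick 3 (new)  [load 18/25]
  15 → USB stick 4 (new)  [load 15/25]
  15 → USB stick 5 (new)  [load 15/25]
  13 → USB stick 6 (new)  [load 13/25]
  6 → USB stick 1  [load 25/25]
  6 → USB stick 2  [load 24/25]
  4 → USB stick 3  [load 22/25]
  4 → USB stick 4  [load 19/25]
6 USB sticks opened.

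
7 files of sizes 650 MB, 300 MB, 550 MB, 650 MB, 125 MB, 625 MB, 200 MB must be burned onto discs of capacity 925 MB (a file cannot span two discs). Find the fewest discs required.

4

Total = 650 + 650 + 625 + 550 + 300 + 200 + 125 = 3100 MB.
Lower bound: ⌈3100/925⌉ = 4 discs.
A packing using 4 discs:
  disc 1: 650 + 200 = 850
  disc 2: 650 + 125 = 775
  disc 3: 625 + 300 = 925
  disc 4: 550 = 550
This matches the lower bound, so 4 is optimal.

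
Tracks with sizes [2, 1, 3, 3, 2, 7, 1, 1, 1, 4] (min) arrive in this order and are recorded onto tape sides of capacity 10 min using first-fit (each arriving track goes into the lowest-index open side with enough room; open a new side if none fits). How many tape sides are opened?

  2 → side 1 (new)  [load 2/10]
  1 → side 1  [load 3/10]
  3 → side 1  [load 6/10]
  3 → side 1  [load 9/10]
  2 → side 2 (new)  [load 2/10]
  7 → side 2  [load 9/10]
  1 → side 1  [load 10/10]
  1 → side 2  [load 10/10]
  1 → side 3 (new)  [load 1/10]
  4 → side 3  [load 5/10]
3 tape sides opened.

3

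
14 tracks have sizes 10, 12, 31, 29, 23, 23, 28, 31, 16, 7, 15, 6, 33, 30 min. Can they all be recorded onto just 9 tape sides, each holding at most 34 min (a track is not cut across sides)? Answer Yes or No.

Total = 294 min; ⌈294/34⌉ = 9.
The bound of 9 does not rule out 9, but exhaustive search shows no assignment into 9 tape sides of capacity 34 min exists — the minimum is 10.

No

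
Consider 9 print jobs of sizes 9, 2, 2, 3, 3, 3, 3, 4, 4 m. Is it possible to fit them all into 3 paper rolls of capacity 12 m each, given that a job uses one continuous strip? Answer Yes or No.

A valid assignment using 3 paper rolls:
  roll 1: 9 + 3 = 12
  roll 2: 4 + 4 + 3 = 11
  roll 3: 3 + 3 + 2 + 2 = 10
Every load is within 12 m, so 3 paper rolls suffice.

Yes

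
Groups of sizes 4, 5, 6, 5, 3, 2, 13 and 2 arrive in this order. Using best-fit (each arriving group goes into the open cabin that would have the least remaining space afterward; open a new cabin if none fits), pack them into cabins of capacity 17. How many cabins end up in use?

3

  4 → cabin 1 (new)  [load 4/17]
  5 → cabin 1  [load 9/17]
  6 → cabin 1  [load 15/17]
  5 → cabin 2 (new)  [load 5/17]
  3 → cabin 2  [load 8/17]
  2 → cabin 1  [load 17/17]
  13 → cabin 3 (new)  [load 13/17]
  2 → cabin 3  [load 15/17]
3 cabins opened.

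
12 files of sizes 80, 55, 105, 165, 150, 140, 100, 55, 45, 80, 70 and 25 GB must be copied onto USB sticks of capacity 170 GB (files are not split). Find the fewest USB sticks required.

Total = 165 + 150 + 140 + 105 + 100 + 80 + 80 + 70 + 55 + 55 + 45 + 25 = 1070 GB.
Lower bound: ⌈1070/170⌉ = 7 USB sticks.
A packing using 7 USB sticks:
  USB stick 1: 165 = 165
  USB stick 2: 150 = 150
  USB stick 3: 140 + 25 = 165
  USB stick 4: 105 + 55 = 160
  USB stick 5: 100 + 70 = 170
  USB stick 6: 80 + 80 = 160
  USB stick 7: 55 + 45 = 100
This matches the lower bound, so 7 is optimal.

7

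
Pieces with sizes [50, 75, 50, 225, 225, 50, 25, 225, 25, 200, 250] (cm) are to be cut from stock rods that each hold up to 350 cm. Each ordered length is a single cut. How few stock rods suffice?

5

Total = 250 + 225 + 225 + 225 + 200 + 75 + 50 + 50 + 50 + 25 + 25 = 1400 cm.
Lower bound: ⌈1400/350⌉ = 4 stock rods.
Also, 5 pieces each exceed 175 cm, and no two of those can share a stock rod, so at least 5 stock rods are needed.
A packing using 5 stock rods:
  stock rod 1: 250 + 75 + 25 = 350
  stock rod 2: 225 + 50 + 50 + 25 = 350
  stock rod 3: 225 + 50 = 275
  stock rod 4: 225 = 225
  stock rod 5: 200 = 200
This matches the lower bound, so 5 is optimal.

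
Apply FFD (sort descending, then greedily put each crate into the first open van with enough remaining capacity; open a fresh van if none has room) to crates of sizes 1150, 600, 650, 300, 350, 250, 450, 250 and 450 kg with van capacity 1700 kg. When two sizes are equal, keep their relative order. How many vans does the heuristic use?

3

Sorted descending: 1150, 650, 600, 450, 450, 350, 300, 250, 250.
  1150 → van 1 (new)  [load 1150/1700]
  650 → van 2 (new)  [load 650/1700]
  600 → van 2  [load 1250/1700]
  450 → van 1  [load 1600/1700]
  450 → van 2  [load 1700/1700]
  350 → van 3 (new)  [load 350/1700]
  300 → van 3  [load 650/1700]
  250 → van 3  [load 900/1700]
  250 → van 3  [load 1150/1700]
3 vans opened.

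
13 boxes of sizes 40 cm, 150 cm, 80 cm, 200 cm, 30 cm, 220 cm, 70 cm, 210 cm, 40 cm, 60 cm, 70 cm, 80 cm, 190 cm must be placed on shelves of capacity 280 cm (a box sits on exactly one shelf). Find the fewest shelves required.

Total = 220 + 210 + 200 + 190 + 150 + 80 + 80 + 70 + 70 + 60 + 40 + 40 + 30 = 1440 cm.
Lower bound: ⌈1440/280⌉ = 6 shelves.
A packing using 6 shelves:
  shelf 1: 220 + 60 = 280
  shelf 2: 210 + 70 = 280
  shelf 3: 200 + 80 = 280
  shelf 4: 190 + 80 = 270
  shelf 5: 150 + 70 + 40 = 260
  shelf 6: 40 + 30 = 70
This matches the lower bound, so 6 is optimal.

6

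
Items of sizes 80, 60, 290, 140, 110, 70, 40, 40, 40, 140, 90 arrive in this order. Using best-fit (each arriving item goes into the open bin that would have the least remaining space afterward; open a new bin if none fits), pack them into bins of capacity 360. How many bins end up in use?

4

  80 → bin 1 (new)  [load 80/360]
  60 → bin 1  [load 140/360]
  290 → bin 2 (new)  [load 290/360]
  140 → bin 1  [load 280/360]
  110 → bin 3 (new)  [load 110/360]
  70 → bin 2  [load 360/360]
  40 → bin 1  [load 320/360]
  40 → bin 1  [load 360/360]
  40 → bin 3  [load 150/360]
  140 → bin 3  [load 290/360]
  90 → bin 4 (new)  [load 90/360]
4 bins opened.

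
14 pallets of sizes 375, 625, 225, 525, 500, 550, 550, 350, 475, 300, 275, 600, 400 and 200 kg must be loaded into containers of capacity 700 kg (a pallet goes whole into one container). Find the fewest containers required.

Total = 625 + 600 + 550 + 550 + 525 + 500 + 475 + 400 + 375 + 350 + 300 + 275 + 225 + 200 = 5950 kg.
Lower bound: ⌈5950/700⌉ = 9 containers.
A packing using 10 containers:
  container 1: 625 = 625
  container 2: 600 = 600
  container 3: 550 = 550
  container 4: 550 = 550
  container 5: 525 = 525
  container 6: 500 + 200 = 700
  container 7: 475 + 225 = 700
  container 8: 400 + 300 = 700
  container 9: 375 + 275 = 650
  container 10: 350 = 350
No arrangement into 9 containers stays within capacity, so 10 is optimal.

10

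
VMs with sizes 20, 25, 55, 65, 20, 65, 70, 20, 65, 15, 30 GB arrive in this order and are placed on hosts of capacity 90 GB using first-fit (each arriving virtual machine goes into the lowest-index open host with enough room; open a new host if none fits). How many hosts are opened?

7

  20 → host 1 (new)  [load 20/90]
  25 → host 1  [load 45/90]
  55 → host 2 (new)  [load 55/90]
  65 → host 3 (new)  [load 65/90]
  20 → host 1  [load 65/90]
  65 → host 4 (new)  [load 65/90]
  70 → host 5 (new)  [load 70/90]
  20 → host 1  [load 85/90]
  65 → host 6 (new)  [load 65/90]
  15 → host 2  [load 70/90]
  30 → host 7 (new)  [load 30/90]
7 hosts opened.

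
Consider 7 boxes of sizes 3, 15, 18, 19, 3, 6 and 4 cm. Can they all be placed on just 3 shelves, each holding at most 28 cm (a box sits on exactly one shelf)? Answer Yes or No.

A valid assignment using 3 shelves:
  shelf 1: 19 + 6 + 3 = 28
  shelf 2: 18 + 4 + 3 = 25
  shelf 3: 15 = 15
Every load is within 28 cm, so 3 shelves suffice.

Yes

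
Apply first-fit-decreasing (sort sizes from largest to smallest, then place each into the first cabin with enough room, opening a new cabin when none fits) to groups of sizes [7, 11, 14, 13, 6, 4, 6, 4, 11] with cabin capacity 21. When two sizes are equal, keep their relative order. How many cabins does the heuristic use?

4

Sorted descending: 14, 13, 11, 11, 7, 6, 6, 4, 4.
  14 → cabin 1 (new)  [load 14/21]
  13 → cabin 2 (new)  [load 13/21]
  11 → cabin 3 (new)  [load 11/21]
  11 → cabin 4 (new)  [load 11/21]
  7 → cabin 1  [load 21/21]
  6 → cabin 2  [load 19/21]
  6 → cabin 3  [load 17/21]
  4 → cabin 3  [load 21/21]
  4 → cabin 4  [load 15/21]
4 cabins opened.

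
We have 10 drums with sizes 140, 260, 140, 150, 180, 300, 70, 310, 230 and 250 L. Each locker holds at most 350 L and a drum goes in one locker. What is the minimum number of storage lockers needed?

7

Total = 310 + 300 + 260 + 250 + 230 + 180 + 150 + 140 + 140 + 70 = 2030 L.
Lower bound: ⌈2030/350⌉ = 6 storage lockers.
A packing using 7 storage lockers:
  locker 1: 310 = 310
  locker 2: 300 = 300
  locker 3: 260 + 70 = 330
  locker 4: 250 = 250
  locker 5: 230 = 230
  locker 6: 180 + 150 = 330
  locker 7: 140 + 140 = 280
No arrangement into 6 storage lockers stays within capacity, so 7 is optimal.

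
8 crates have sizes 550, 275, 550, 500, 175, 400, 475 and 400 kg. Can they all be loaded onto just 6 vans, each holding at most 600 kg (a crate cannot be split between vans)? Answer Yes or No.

Total = 3325 kg; ⌈3325/600⌉ = 6.
The bound of 6 does not rule out 6, but exhaustive search shows no assignment into 6 vans of capacity 600 kg exists — the minimum is 7.

No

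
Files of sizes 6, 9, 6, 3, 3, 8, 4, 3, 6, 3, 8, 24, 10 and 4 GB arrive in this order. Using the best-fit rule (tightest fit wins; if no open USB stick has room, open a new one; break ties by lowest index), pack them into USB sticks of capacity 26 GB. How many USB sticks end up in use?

  6 → USB stick 1 (new)  [load 6/26]
  9 → USB stick 1  [load 15/26]
  6 → USB stick 1  [load 21/26]
  3 → USB stick 1  [load 24/26]
  3 → USB stick 2 (new)  [load 3/26]
  8 → USB stick 2  [load 11/26]
  4 → USB stick 2  [load 15/26]
  3 → USB stick 2  [load 18/26]
  6 → USB stick 2  [load 24/26]
  3 → USB stick 3 (new)  [load 3/26]
  8 → USB stick 3  [load 11/26]
  24 → USB stick 4 (new)  [load 24/26]
  10 → USB stick 3  [load 21/26]
  4 → USB stick 3  [load 25/26]
4 USB sticks opened.

4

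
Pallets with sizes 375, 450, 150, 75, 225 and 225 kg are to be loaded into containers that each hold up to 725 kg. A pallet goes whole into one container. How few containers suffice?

3

Total = 450 + 375 + 225 + 225 + 150 + 75 = 1500 kg.
Lower bound: ⌈1500/725⌉ = 3 containers.
A packing using 3 containers:
  container 1: 450 + 225 = 675
  container 2: 375 + 225 + 75 = 675
  container 3: 150 = 150
This matches the lower bound, so 3 is optimal.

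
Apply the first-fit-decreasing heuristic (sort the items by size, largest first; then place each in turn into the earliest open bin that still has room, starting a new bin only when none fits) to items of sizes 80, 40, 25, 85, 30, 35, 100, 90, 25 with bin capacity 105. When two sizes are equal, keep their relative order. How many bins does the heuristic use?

6

Sorted descending: 100, 90, 85, 80, 40, 35, 30, 25, 25.
  100 → bin 1 (new)  [load 100/105]
  90 → bin 2 (new)  [load 90/105]
  85 → bin 3 (new)  [load 85/105]
  80 → bin 4 (new)  [load 80/105]
  40 → bin 5 (new)  [load 40/105]
  35 → bin 5  [load 75/105]
  30 → bin 5  [load 105/105]
  25 → bin 4  [load 105/105]
  25 → bin 6 (new)  [load 25/105]
6 bins opened.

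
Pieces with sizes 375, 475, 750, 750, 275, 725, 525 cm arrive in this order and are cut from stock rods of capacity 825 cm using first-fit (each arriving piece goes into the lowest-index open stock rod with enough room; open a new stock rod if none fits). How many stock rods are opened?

  375 → stock rod 1 (new)  [load 375/825]
  475 → stock rod 2 (new)  [load 475/825]
  750 → stock rod 3 (new)  [load 750/825]
  750 → stock rod 4 (new)  [load 750/825]
  275 → stock rod 1  [load 650/825]
  725 → stock rod 5 (new)  [load 725/825]
  525 → stock rod 6 (new)  [load 525/825]
6 stock rods opened.

6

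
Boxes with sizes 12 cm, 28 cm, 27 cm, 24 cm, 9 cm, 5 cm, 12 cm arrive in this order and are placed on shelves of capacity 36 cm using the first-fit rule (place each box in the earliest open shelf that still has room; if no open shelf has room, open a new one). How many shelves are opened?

  12 → shelf 1 (new)  [load 12/36]
  28 → shelf 2 (new)  [load 28/36]
  27 → shelf 3 (new)  [load 27/36]
  24 → shelf 1  [load 36/36]
  9 → shelf 3  [load 36/36]
  5 → shelf 2  [load 33/36]
  12 → shelf 4 (new)  [load 12/36]
4 shelves opened.

4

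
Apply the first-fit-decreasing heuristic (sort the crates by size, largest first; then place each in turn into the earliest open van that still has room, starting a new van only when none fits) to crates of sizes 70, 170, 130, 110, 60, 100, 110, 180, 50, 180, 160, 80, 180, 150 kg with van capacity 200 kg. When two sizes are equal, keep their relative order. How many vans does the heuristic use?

10

Sorted descending: 180, 180, 180, 170, 160, 150, 130, 110, 110, 100, 80, 70, 60, 50.
  180 → van 1 (new)  [load 180/200]
  180 → van 2 (new)  [load 180/200]
  180 → van 3 (new)  [load 180/200]
  170 → van 4 (new)  [load 170/200]
  160 → van 5 (new)  [load 160/200]
  150 → van 6 (new)  [load 150/200]
  130 → van 7 (new)  [load 130/200]
  110 → van 8 (new)  [load 110/200]
  110 → van 9 (new)  [load 110/200]
  100 → van 10 (new)  [load 100/200]
  80 → van 8  [load 190/200]
  70 → van 7  [load 200/200]
  60 → van 9  [load 170/200]
  50 → van 6  [load 200/200]
10 vans opened.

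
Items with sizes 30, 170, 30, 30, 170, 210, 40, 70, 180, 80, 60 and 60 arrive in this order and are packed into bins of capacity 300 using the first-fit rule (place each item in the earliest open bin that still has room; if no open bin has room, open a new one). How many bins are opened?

  30 → bin 1 (new)  [load 30/300]
  170 → bin 1  [load 200/300]
  30 → bin 1  [load 230/300]
  30 → bin 1  [load 260/300]
  170 → bin 2 (new)  [load 170/300]
  210 → bin 3 (new)  [load 210/300]
  40 → bin 1  [load 300/300]
  70 → bin 2  [load 240/300]
  180 → bin 4 (new)  [load 180/300]
  80 → bin 3  [load 290/300]
  60 → bin 2  [load 300/300]
  60 → bin 4  [load 240/300]
4 bins opened.

4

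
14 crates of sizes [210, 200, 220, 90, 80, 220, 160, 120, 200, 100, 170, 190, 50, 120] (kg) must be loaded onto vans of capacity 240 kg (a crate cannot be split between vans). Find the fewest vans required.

Total = 220 + 220 + 210 + 200 + 200 + 190 + 170 + 160 + 120 + 120 + 100 + 90 + 80 + 50 = 2130 kg.
Lower bound: ⌈2130/240⌉ = 9 vans.
A packing using 10 vans:
  van 1: 220 = 220
  van 2: 220 = 220
  van 3: 210 = 210
  van 4: 200 = 200
  van 5: 200 = 200
  van 6: 190 + 50 = 240
  van 7: 170 = 170
  van 8: 160 + 80 = 240
  van 9: 120 + 120 = 240
  van 10: 100 + 90 = 190
No arrangement into 9 vans stays within capacity, so 10 is optimal.

10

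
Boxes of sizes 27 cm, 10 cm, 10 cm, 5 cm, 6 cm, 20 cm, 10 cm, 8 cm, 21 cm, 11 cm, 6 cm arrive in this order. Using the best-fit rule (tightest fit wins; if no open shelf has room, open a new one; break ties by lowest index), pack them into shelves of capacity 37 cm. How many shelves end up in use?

4

  27 → shelf 1 (new)  [load 27/37]
  10 → shelf 1  [load 37/37]
  10 → shelf 2 (new)  [load 10/37]
  5 → shelf 2  [load 15/37]
  6 → shelf 2  [load 21/37]
  20 → shelf 3 (new)  [load 20/37]
  10 → shelf 2  [load 31/37]
  8 → shelf 3  [load 28/37]
  21 → shelf 4 (new)  [load 21/37]
  11 → shelf 4  [load 32/37]
  6 → shelf 2  [load 37/37]
4 shelves opened.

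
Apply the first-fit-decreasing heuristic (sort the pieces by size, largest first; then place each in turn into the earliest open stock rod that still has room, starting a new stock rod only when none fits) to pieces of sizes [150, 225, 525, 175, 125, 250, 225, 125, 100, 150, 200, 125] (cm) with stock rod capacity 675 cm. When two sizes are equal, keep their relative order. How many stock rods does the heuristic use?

Sorted descending: 525, 250, 225, 225, 200, 175, 150, 150, 125, 125, 125, 100.
  525 → stock rod 1 (new)  [load 525/675]
  250 → stock rod 2 (new)  [load 250/675]
  225 → stock rod 2  [load 475/675]
  225 → stock rod 3 (new)  [load 225/675]
  200 → stock rod 2  [load 675/675]
  175 → stock rod 3  [load 400/675]
  150 → stock rod 1  [load 675/675]
  150 → stock rod 3  [load 550/675]
  125 → stock rod 3  [load 675/675]
  125 → stock rod 4 (new)  [load 125/675]
  125 → stock rod 4  [load 250/675]
  100 → stock rod 4  [load 350/675]
4 stock rods opened.

4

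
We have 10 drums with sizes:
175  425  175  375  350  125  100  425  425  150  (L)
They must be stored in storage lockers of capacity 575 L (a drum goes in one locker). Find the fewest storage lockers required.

5

Total = 425 + 425 + 425 + 375 + 350 + 175 + 175 + 150 + 125 + 100 = 2725 L.
Lower bound: ⌈2725/575⌉ = 5 storage lockers.
A packing using 5 storage lockers:
  locker 1: 425 + 150 = 575
  locker 2: 425 + 125 = 550
  locker 3: 425 + 100 = 525
  locker 4: 375 + 175 = 550
  locker 5: 350 + 175 = 525
This matches the lower bound, so 5 is optimal.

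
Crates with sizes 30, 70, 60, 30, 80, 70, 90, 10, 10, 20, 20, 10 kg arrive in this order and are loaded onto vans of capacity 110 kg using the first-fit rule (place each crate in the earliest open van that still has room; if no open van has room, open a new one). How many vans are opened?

5

  30 → van 1 (new)  [load 30/110]
  70 → van 1  [load 100/110]
  60 → van 2 (new)  [load 60/110]
  30 → van 2  [load 90/110]
  80 → van 3 (new)  [load 80/110]
  70 → van 4 (new)  [load 70/110]
  90 → van 5 (new)  [load 90/110]
  10 → van 1  [load 110/110]
  10 → van 2  [load 100/110]
  20 → van 3  [load 100/110]
  20 → van 4  [load 90/110]
  10 → van 2  [load 110/110]
5 vans opened.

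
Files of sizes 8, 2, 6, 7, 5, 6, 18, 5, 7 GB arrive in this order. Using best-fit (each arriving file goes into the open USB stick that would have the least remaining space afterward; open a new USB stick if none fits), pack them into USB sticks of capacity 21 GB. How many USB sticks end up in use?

4

  8 → USB stick 1 (new)  [load 8/21]
  2 → USB stick 1  [load 10/21]
  6 → USB stick 1  [load 16/21]
  7 → USB stick 2 (new)  [load 7/21]
  5 → USB stick 1  [load 21/21]
  6 → USB stick 2  [load 13/21]
  18 → USB stick 3 (new)  [load 18/21]
  5 → USB stick 2  [load 18/21]
  7 → USB stick 4 (new)  [load 7/21]
4 USB sticks opened.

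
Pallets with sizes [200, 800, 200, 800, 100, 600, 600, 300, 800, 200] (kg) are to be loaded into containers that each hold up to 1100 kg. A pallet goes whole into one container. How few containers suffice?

Total = 800 + 800 + 800 + 600 + 600 + 300 + 200 + 200 + 200 + 100 = 4600 kg.
Lower bound: ⌈4600/1100⌉ = 5 containers.
A packing using 5 containers:
  container 1: 800 + 300 = 1100
  container 2: 800 + 200 + 100 = 1100
  container 3: 800 + 200 = 1000
  container 4: 600 + 200 = 800
  container 5: 600 = 600
This matches the lower bound, so 5 is optimal.

5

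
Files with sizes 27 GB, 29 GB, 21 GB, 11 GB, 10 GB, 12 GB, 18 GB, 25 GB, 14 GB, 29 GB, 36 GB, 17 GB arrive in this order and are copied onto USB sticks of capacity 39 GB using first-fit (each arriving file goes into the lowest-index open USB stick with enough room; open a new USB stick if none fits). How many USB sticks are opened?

  27 → USB stick 1 (new)  [load 27/39]
  29 → USB stick 2 (new)  [load 29/39]
  21 → USB stick 3 (new)  [load 21/39]
  11 → USB stick 1  [load 38/39]
  10 → USB stick 2  [load 39/39]
  12 → USB stick 3  [load 33/39]
  18 → USB stick 4 (new)  [load 18/39]
  25 → USB stick 5 (new)  [load 25/39]
  14 → USB stick 4  [load 32/39]
  29 → USB stick 6 (new)  [load 29/39]
  36 → USB stick 7 (new)  [load 36/39]
  17 → USB stick 8 (new)  [load 17/39]
8 USB sticks opened.

8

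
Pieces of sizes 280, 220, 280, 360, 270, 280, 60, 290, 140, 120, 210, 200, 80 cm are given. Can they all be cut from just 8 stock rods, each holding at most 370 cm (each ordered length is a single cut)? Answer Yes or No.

Total = 2790 cm; ⌈2790/370⌉ = 8.
9 pieces each exceed half the capacity and cannot share a stock rod, forcing at least 9 stock rods.
At least 9 stock rods are required, but only 8 are allowed.

No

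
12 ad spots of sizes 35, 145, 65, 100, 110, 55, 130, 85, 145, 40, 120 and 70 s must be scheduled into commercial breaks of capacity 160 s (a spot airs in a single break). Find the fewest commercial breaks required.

8

Total = 145 + 145 + 130 + 120 + 110 + 100 + 85 + 70 + 65 + 55 + 40 + 35 = 1100 s.
Lower bound: ⌈1100/160⌉ = 7 commercial breaks.
A packing using 8 commercial breaks:
  break 1: 145 = 145
  break 2: 145 = 145
  break 3: 130 = 130
  break 4: 120 + 40 = 160
  break 5: 110 + 35 = 145
  break 6: 100 + 55 = 155
  break 7: 85 + 70 = 155
  break 8: 65 = 65
No arrangement into 7 commercial breaks stays within capacity, so 8 is optimal.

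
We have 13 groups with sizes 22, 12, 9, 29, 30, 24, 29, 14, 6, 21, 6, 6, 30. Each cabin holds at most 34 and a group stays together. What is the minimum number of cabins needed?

Total = 30 + 30 + 29 + 29 + 24 + 22 + 21 + 14 + 12 + 9 + 6 + 6 + 6 = 238.
Lower bound: ⌈238/34⌉ = 7 cabins.
A packing using 8 cabins:
  cabin 1: 30 = 30
  cabin 2: 30 = 30
  cabin 3: 29 = 29
  cabin 4: 29 = 29
  cabin 5: 24 + 9 = 33
  cabin 6: 22 + 12 = 34
  cabin 7: 21 + 6 + 6 = 33
  cabin 8: 14 + 6 = 20
No arrangement into 7 cabins stays within capacity, so 8 is optimal.

8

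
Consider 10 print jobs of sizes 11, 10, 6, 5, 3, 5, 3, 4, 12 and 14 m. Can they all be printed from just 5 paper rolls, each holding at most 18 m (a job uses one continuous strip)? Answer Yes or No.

A valid assignment using 5 paper rolls:
  roll 1: 14 + 4 = 18
  roll 2: 12 + 6 = 18
  roll 3: 11 + 5 = 16
  roll 4: 10 + 5 + 3 = 18
  roll 5: 3 = 3
Every load is within 18 m, so 5 paper rolls suffice.

Yes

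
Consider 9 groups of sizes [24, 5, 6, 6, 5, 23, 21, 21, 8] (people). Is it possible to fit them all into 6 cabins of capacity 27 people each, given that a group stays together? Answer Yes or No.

Yes

A valid assignment using 5 cabins:
  cabin 1: 24 = 24
  cabin 2: 23 = 23
  cabin 3: 21 + 6 = 27
  cabin 4: 21 + 6 = 27
  cabin 5: 8 + 5 + 5 = 18
That uses only 5 ≤ 6, so 6 cabins are enough.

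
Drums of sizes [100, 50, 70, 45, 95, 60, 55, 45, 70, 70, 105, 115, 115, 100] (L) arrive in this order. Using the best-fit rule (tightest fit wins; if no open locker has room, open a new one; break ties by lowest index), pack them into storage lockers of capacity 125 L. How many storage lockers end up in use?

  100 → locker 1 (new)  [load 100/125]
  50 → locker 2 (new)  [load 50/125]
  70 → locker 2  [load 120/125]
  45 → locker 3 (new)  [load 45/125]
  95 → locker 4 (new)  [load 95/125]
  60 → locker 3  [load 105/125]
  55 → locker 5 (new)  [load 55/125]
  45 → locker 5  [load 100/125]
  70 → locker 6 (new)  [load 70/125]
  70 → locker 7 (new)  [load 70/125]
  105 → locker 8 (new)  [load 105/125]
  115 → locker 9 (new)  [load 115/125]
  115 → locker 10 (new)  [load 115/125]
  100 → locker 11 (new)  [load 100/125]
11 storage lockers opened.

11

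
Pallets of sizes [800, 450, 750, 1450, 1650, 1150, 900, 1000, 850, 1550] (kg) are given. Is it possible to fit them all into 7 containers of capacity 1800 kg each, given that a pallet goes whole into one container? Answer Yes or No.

A valid assignment using 7 containers:
  container 1: 1650 = 1650
  container 2: 1550 = 1550
  container 3: 1450 = 1450
  container 4: 1150 + 450 = 1600
  container 5: 1000 + 800 = 1800
  container 6: 900 + 850 = 1750
  container 7: 750 = 750
Every load is within 1800 kg, so 7 containers suffice.

Yes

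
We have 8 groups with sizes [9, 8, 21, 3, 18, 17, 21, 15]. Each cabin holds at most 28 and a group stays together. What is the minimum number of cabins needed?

5

Total = 21 + 21 + 18 + 17 + 15 + 9 + 8 + 3 = 112.
Lower bound: ⌈112/28⌉ = 4 cabins.
Also, 5 groups each exceed 14, and no two of those can share a cabin, so at least 5 cabins are needed.
A packing using 5 cabins:
  cabin 1: 21 + 3 = 24
  cabin 2: 21 = 21
  cabin 3: 18 + 9 = 27
  cabin 4: 17 + 8 = 25
  cabin 5: 15 = 15
This matches the lower bound, so 5 is optimal.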